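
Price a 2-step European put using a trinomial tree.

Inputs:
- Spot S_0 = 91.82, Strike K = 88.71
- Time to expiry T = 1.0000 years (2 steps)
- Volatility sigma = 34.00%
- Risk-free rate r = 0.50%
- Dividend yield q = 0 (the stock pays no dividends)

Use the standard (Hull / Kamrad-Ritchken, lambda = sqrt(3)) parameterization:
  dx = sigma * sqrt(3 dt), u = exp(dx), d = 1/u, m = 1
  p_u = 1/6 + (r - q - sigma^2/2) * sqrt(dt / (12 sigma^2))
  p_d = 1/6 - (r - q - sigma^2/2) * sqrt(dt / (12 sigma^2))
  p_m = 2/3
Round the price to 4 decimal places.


Answer: Price = V(0,0) = 9.3217

Derivation:
dt = T/N = 0.500000; dx = sigma*sqrt(3*dt) = 0.416413
u = exp(dx) = 1.516512; d = 1/u = 0.659408
p_u = 0.134967, p_m = 0.666667, p_d = 0.198366
Discount per step: exp(-r*dt) = 0.997503
Stock lattice S(k, j) with j the centered position index:
  k=0: S(0,+0) = 91.8200
  k=1: S(1,-1) = 60.5468; S(1,+0) = 91.8200; S(1,+1) = 139.2462
  k=2: S(2,-2) = 39.9250; S(2,-1) = 60.5468; S(2,+0) = 91.8200; S(2,+1) = 139.2462; S(2,+2) = 211.1686
Terminal payoffs V(N, j) = max(K - S_T, 0):
  V(2,-2) = 48.784963; V(2,-1) = 28.163184; V(2,+0) = 0.000000; V(2,+1) = 0.000000; V(2,+2) = 0.000000
Backward induction: V(k, j) = exp(-r*dt) * [p_u * V(k+1, j+1) + p_m * V(k+1, j) + p_d * V(k+1, j-1)]
  V(1,-1) = exp(-r*dt) * [p_u*0.000000 + p_m*28.163184 + p_d*48.784963] = 28.381688
  V(1,+0) = exp(-r*dt) * [p_u*0.000000 + p_m*0.000000 + p_d*28.163184] = 5.572668
  V(1,+1) = exp(-r*dt) * [p_u*0.000000 + p_m*0.000000 + p_d*0.000000] = 0.000000
  V(0,+0) = exp(-r*dt) * [p_u*0.000000 + p_m*5.572668 + p_d*28.381688] = 9.321739


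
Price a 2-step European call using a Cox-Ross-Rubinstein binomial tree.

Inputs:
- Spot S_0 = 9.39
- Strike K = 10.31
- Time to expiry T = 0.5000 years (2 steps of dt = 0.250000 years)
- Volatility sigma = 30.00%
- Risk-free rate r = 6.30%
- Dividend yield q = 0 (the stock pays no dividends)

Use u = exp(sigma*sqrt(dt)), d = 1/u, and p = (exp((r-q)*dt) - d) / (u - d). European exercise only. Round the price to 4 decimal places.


Answer: Price = V(0,0) = 0.6085

Derivation:
dt = T/N = 0.250000
u = exp(sigma*sqrt(dt)) = 1.161834; d = 1/u = 0.860708
p = (exp((r-q)*dt) - d) / (u - d) = 0.515288
Discount per step: exp(-r*dt) = 0.984373
Stock lattice S(k, i) with i counting down-moves:
  k=0: S(0,0) = 9.3900
  k=1: S(1,0) = 10.9096; S(1,1) = 8.0820
  k=2: S(2,0) = 12.6752; S(2,1) = 9.3900; S(2,2) = 6.9563
Terminal payoffs V(N, i) = max(S_T - K, 0):
  V(2,0) = 2.365174; V(2,1) = 0.000000; V(2,2) = 0.000000
Backward induction: V(k, i) = exp(-r*dt) * [p * V(k+1, i) + (1-p) * V(k+1, i+1)].
  V(1,0) = exp(-r*dt) * [p*2.365174 + (1-p)*0.000000] = 1.199701
  V(1,1) = exp(-r*dt) * [p*0.000000 + (1-p)*0.000000] = 0.000000
  V(0,0) = exp(-r*dt) * [p*1.199701 + (1-p)*0.000000] = 0.608531


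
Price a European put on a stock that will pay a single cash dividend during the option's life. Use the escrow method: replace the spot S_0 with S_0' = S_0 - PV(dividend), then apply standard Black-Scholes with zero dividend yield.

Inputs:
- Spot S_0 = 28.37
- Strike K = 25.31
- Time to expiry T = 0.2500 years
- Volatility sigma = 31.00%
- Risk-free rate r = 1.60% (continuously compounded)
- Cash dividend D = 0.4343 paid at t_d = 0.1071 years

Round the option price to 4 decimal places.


Answer: Price = 0.6246

Derivation:
PV(D) = D * exp(-r * t_d) = 0.4343 * 0.99828787 = 0.43355642
S_0' = S_0 - PV(D) = 28.3700 - 0.43355642 = 27.93644358
d1 = (ln(S_0'/K) + (r + sigma^2/2)*T) / (sigma*sqrt(T)) = 0.74029022
d2 = d1 - sigma*sqrt(T) = 0.58529022
exp(-rT) = 0.99600799
N(-d1) = 0.22956196; N(-d2) = 0.27917630
P = K * exp(-rT) * N(-d2) - S_0' * N(-d1) = 25.3100 * 0.99600799 * 0.27917630 - 27.93644358 * 0.22956196 = 0.6246


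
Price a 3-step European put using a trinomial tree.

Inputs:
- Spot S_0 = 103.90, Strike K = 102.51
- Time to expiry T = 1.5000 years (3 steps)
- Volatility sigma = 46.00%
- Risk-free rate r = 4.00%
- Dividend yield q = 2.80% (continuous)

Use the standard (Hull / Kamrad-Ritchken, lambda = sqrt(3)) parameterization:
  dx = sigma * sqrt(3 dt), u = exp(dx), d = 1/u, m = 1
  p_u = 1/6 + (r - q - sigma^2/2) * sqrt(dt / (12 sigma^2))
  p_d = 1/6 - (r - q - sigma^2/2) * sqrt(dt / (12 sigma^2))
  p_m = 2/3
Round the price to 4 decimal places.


dt = T/N = 0.500000; dx = sigma*sqrt(3*dt) = 0.563383
u = exp(dx) = 1.756604; d = 1/u = 0.569280
p_u = 0.125043, p_m = 0.666667, p_d = 0.208290
Discount per step: exp(-r*dt) = 0.980199
Stock lattice S(k, j) with j the centered position index:
  k=0: S(0,+0) = 103.9000
  k=1: S(1,-1) = 59.1482; S(1,+0) = 103.9000; S(1,+1) = 182.5112
  k=2: S(2,-2) = 33.6719; S(2,-1) = 59.1482; S(2,+0) = 103.9000; S(2,+1) = 182.5112; S(2,+2) = 320.6000
  k=3: S(3,-3) = 19.1687; S(3,-2) = 33.6719; S(3,-1) = 59.1482; S(3,+0) = 103.9000; S(3,+1) = 182.5112; S(3,+2) = 320.6000; S(3,+3) = 563.1673
Terminal payoffs V(N, j) = max(K - S_T, 0):
  V(3,-3) = 83.341257; V(3,-2) = 68.838102; V(3,-1) = 43.361794; V(3,+0) = 0.000000; V(3,+1) = 0.000000; V(3,+2) = 0.000000; V(3,+3) = 0.000000
Backward induction: V(k, j) = exp(-r*dt) * [p_u * V(k+1, j+1) + p_m * V(k+1, j) + p_d * V(k+1, j-1)]
  V(2,-2) = exp(-r*dt) * [p_u*43.361794 + p_m*68.838102 + p_d*83.341257] = 67.313508
  V(2,-1) = exp(-r*dt) * [p_u*0.000000 + p_m*43.361794 + p_d*68.838102] = 42.389836
  V(2,+0) = exp(-r*dt) * [p_u*0.000000 + p_m*0.000000 + p_d*43.361794] = 8.852996
  V(2,+1) = exp(-r*dt) * [p_u*0.000000 + p_m*0.000000 + p_d*0.000000] = 0.000000
  V(2,+2) = exp(-r*dt) * [p_u*0.000000 + p_m*0.000000 + p_d*0.000000] = 0.000000
  V(1,-1) = exp(-r*dt) * [p_u*8.852996 + p_m*42.389836 + p_d*67.313508] = 42.528511
  V(1,+0) = exp(-r*dt) * [p_u*0.000000 + p_m*8.852996 + p_d*42.389836] = 14.439686
  V(1,+1) = exp(-r*dt) * [p_u*0.000000 + p_m*0.000000 + p_d*8.852996] = 1.807479
  V(0,+0) = exp(-r*dt) * [p_u*1.807479 + p_m*14.439686 + p_d*42.528511] = 18.340246

Answer: Price = V(0,0) = 18.3402


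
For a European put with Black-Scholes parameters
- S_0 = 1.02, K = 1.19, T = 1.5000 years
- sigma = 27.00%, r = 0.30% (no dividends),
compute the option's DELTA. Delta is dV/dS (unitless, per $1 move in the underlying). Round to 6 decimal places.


Answer: Delta = -0.613025

Derivation:
d1 = -0.2872122883; d2 = -0.6178934036
phi(d1) = 0.3828224469; exp(-qT) = 1.0000000000; exp(-rT) = 0.9955101098
N(-d1) = 0.6130251111
Delta = -exp(-qT) * N(-d1) = -1.0000000000 * 0.6130251111 = -0.613025


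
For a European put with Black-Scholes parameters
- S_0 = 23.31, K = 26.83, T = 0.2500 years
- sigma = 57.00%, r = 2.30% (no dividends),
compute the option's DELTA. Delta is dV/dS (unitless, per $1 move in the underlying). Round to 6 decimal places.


Answer: Delta = -0.629599

Derivation:
d1 = -0.3307919698; d2 = -0.6157919698
phi(d1) = 0.3777018328; exp(-qT) = 1.0000000000; exp(-rT) = 0.9942664996
N(-d1) = 0.6295991865
Delta = -exp(-qT) * N(-d1) = -1.0000000000 * 0.6295991865 = -0.629599


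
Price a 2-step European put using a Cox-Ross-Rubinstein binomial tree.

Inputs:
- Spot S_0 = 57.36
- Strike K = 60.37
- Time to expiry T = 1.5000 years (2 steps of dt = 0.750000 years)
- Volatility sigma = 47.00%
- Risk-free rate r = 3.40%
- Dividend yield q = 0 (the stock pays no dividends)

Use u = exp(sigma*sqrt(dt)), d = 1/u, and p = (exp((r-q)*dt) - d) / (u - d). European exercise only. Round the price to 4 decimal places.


Answer: Price = V(0,0) = 12.1766

Derivation:
dt = T/N = 0.750000
u = exp(sigma*sqrt(dt)) = 1.502352; d = 1/u = 0.665623
p = (exp((r-q)*dt) - d) / (u - d) = 0.430492
Discount per step: exp(-r*dt) = 0.974822
Stock lattice S(k, i) with i counting down-moves:
  k=0: S(0,0) = 57.3600
  k=1: S(1,0) = 86.1749; S(1,1) = 38.1801
  k=2: S(2,0) = 129.4651; S(2,1) = 57.3600; S(2,2) = 25.4136
Terminal payoffs V(N, i) = max(K - S_T, 0):
  V(2,0) = 0.000000; V(2,1) = 3.010000; V(2,2) = 34.956429
Backward induction: V(k, i) = exp(-r*dt) * [p * V(k+1, i) + (1-p) * V(k+1, i+1)].
  V(1,0) = exp(-r*dt) * [p*0.000000 + (1-p)*3.010000] = 1.671060
  V(1,1) = exp(-r*dt) * [p*3.010000 + (1-p)*34.956429] = 20.669896
  V(0,0) = exp(-r*dt) * [p*1.671060 + (1-p)*20.669896] = 12.176559


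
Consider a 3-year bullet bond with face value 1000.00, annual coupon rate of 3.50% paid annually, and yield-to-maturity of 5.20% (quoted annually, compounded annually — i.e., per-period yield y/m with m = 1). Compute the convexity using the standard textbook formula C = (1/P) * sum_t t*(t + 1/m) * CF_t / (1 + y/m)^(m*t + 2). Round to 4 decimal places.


Answer: Convexity = 10.3481

Derivation:
Coupon per period c = face * coupon_rate / m = 35.000000
Periods per year m = 1; per-period yield y/m = 0.052000
Number of cashflows N = 3
Cashflows (t years, CF_t, discount factor 1/(1+y/m)^(m*t), PV):
  t = 1.0000: CF_t = 35.000000, DF = 0.950570, PV = 33.269962
  t = 2.0000: CF_t = 35.000000, DF = 0.903584, PV = 31.625439
  t = 3.0000: CF_t = 1035.000000, DF = 0.858920, PV = 888.982333
Price P = sum_t PV_t = 953.877734
Convexity numerator sum_t t*(t + 1/m) * CF_t / (1+y/m)^(m*t + 2):
  t = 1.0000: term = 60.124409
  t = 2.0000: term = 171.457440
  t = 3.0000: term = 9639.242290
Convexity = (1/P) * sum = 9870.824139 / 953.877734 = 10.348102


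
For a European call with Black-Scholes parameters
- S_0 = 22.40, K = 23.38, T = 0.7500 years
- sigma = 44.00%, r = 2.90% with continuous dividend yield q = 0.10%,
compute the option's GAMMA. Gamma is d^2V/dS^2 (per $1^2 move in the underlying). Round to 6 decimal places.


Answer: Gamma = 0.046291

Derivation:
d1 = 0.1332629468; d2 = -0.2477882309
phi(d1) = 0.3954155508; exp(-qT) = 0.9992502812; exp(-rT) = 0.9784848257
Gamma = exp(-qT) * phi(d1) / (S * sigma * sqrt(T)) = 0.9992502812 * 0.3954155508 / (22.4000 * 0.4400 * 0.8660254038) = 0.046291


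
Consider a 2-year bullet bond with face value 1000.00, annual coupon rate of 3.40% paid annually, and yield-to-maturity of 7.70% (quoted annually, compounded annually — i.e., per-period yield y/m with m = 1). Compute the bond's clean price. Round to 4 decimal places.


Coupon per period c = face * coupon_rate / m = 34.000000
Periods per year m = 1; per-period yield y/m = 0.077000
Number of cashflows N = 2
Cashflows (t years, CF_t, discount factor 1/(1+y/m)^(m*t), PV):
  t = 1.0000: CF_t = 34.000000, DF = 0.928505, PV = 31.569174
  t = 2.0000: CF_t = 1034.000000, DF = 0.862122, PV = 891.433872
Price P = sum_t PV_t = 923.003046

Answer: Price = 923.0030


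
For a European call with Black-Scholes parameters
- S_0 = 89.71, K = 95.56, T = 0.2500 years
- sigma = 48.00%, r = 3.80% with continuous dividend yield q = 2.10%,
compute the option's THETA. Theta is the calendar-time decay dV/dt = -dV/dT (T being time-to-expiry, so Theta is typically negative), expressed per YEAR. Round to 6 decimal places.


Answer: Theta = -17.396747

Derivation:
d1 = -0.1255086537; d2 = -0.3655086537
phi(d1) = 0.3958124685; exp(-qT) = 0.9947637572; exp(-rT) = 0.9905449824
Theta = -S*exp(-qT)*phi(d1)*sigma/(2*sqrt(T)) - r*K*exp(-rT)*N(d2) + q*S*exp(-qT)*N(d1)
N(d1) = 0.4500604373; N(d2) = 0.3573658742; sqrt(T) = 0.5000000000
Term 1 = -89.7100 * 0.9947637572 * 0.3958124685 * 0.4800 / (2 * 0.5000000000) = -16.9547550132
Term 2 = -0.0380 * 95.5600 * 0.9905449824 * 0.3573658742 = -1.2854258174
Term 3 = 0.0210 * 89.7100 * 0.9947637572 * 0.4500604373 = 0.8434336877
Theta = -16.9547550132 + (-1.2854258174) + (0.8434336877) = -17.396747


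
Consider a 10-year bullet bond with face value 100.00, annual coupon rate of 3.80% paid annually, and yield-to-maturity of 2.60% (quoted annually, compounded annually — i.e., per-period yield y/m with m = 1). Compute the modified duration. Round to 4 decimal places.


Coupon per period c = face * coupon_rate / m = 3.800000
Periods per year m = 1; per-period yield y/m = 0.026000
Number of cashflows N = 10
Cashflows (t years, CF_t, discount factor 1/(1+y/m)^(m*t), PV):
  t = 1.0000: CF_t = 3.800000, DF = 0.974659, PV = 3.703704
  t = 2.0000: CF_t = 3.800000, DF = 0.949960, PV = 3.609848
  t = 3.0000: CF_t = 3.800000, DF = 0.925887, PV = 3.518370
  t = 4.0000: CF_t = 3.800000, DF = 0.902424, PV = 3.429211
  t = 5.0000: CF_t = 3.800000, DF = 0.879555, PV = 3.342310
  t = 6.0000: CF_t = 3.800000, DF = 0.857266, PV = 3.257613
  t = 7.0000: CF_t = 3.800000, DF = 0.835542, PV = 3.175061
  t = 8.0000: CF_t = 3.800000, DF = 0.814369, PV = 3.094601
  t = 9.0000: CF_t = 3.800000, DF = 0.793732, PV = 3.016181
  t = 10.0000: CF_t = 103.800000, DF = 0.773618, PV = 80.301516
Price P = sum_t PV_t = 110.448414
First compute Macaulay numerator sum_t t * PV_t:
  t * PV_t at t = 1.0000: 3.703704
  t * PV_t at t = 2.0000: 7.219695
  t * PV_t at t = 3.0000: 10.555110
  t * PV_t at t = 4.0000: 13.716842
  t * PV_t at t = 5.0000: 16.711552
  t * PV_t at t = 6.0000: 19.545675
  t * PV_t at t = 7.0000: 22.225427
  t * PV_t at t = 8.0000: 24.756811
  t * PV_t at t = 9.0000: 27.145626
  t * PV_t at t = 10.0000: 803.015163
Macaulay duration D = 948.595605 / 110.448414 = 8.588585
Modified duration = D / (1 + y/m) = 8.588585 / (1 + 0.026000) = 8.370941

Answer: Modified duration = 8.3709


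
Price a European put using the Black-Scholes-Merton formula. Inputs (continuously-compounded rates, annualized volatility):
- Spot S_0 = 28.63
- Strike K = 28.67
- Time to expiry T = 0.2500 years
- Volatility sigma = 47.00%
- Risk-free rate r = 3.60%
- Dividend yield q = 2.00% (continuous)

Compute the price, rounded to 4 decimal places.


d1 = (ln(S/K) + (r - q + 0.5*sigma^2) * T) / (sigma * sqrt(T)) = 0.12858017
d2 = d1 - sigma * sqrt(T) = -0.10641983
exp(-rT) = 0.99104038; exp(-qT) = 0.99501248
P = K * exp(-rT) * N(-d2) - S_0 * exp(-qT) * N(-d1)
N(-d1) = 0.44884493; N(-d2) = 0.54237537
P = 28.6700 * 0.99104038 * 0.54237537 - 28.6300 * 0.99501248 * 0.44884493 = 2.6242

Answer: Price = 2.6242


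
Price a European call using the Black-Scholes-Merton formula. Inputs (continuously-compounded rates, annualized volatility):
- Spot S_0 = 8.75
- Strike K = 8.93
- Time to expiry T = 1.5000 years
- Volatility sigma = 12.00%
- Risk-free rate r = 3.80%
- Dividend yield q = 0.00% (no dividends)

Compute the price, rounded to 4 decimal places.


d1 = (ln(S/K) + (r - q + 0.5*sigma^2) * T) / (sigma * sqrt(T)) = 0.32276998
d2 = d1 - sigma * sqrt(T) = 0.17580060
exp(-rT) = 0.94459407; exp(-qT) = 1.00000000
C = S_0 * exp(-qT) * N(d1) - K * exp(-rT) * N(d2)
N(d1) = 0.62656528; N(d2) = 0.56977470
C = 8.7500 * 1.00000000 * 0.62656528 - 8.9300 * 0.94459407 * 0.56977470 = 0.6763

Answer: Price = 0.6763


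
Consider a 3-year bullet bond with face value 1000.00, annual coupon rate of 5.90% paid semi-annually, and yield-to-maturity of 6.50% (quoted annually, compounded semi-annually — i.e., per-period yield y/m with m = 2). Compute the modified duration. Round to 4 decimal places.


Coupon per period c = face * coupon_rate / m = 29.500000
Periods per year m = 2; per-period yield y/m = 0.032500
Number of cashflows N = 6
Cashflows (t years, CF_t, discount factor 1/(1+y/m)^(m*t), PV):
  t = 0.5000: CF_t = 29.500000, DF = 0.968523, PV = 28.571429
  t = 1.0000: CF_t = 29.500000, DF = 0.938037, PV = 27.672086
  t = 1.5000: CF_t = 29.500000, DF = 0.908510, PV = 26.801052
  t = 2.0000: CF_t = 29.500000, DF = 0.879913, PV = 25.957435
  t = 2.5000: CF_t = 29.500000, DF = 0.852216, PV = 25.140373
  t = 3.0000: CF_t = 1029.500000, DF = 0.825391, PV = 849.739856
Price P = sum_t PV_t = 983.882230
First compute Macaulay numerator sum_t t * PV_t:
  t * PV_t at t = 0.5000: 14.285714
  t * PV_t at t = 1.0000: 27.672086
  t * PV_t at t = 1.5000: 40.201577
  t * PV_t at t = 2.0000: 51.914870
  t * PV_t at t = 2.5000: 62.850932
  t * PV_t at t = 3.0000: 2549.219569
Macaulay duration D = 2746.144749 / 983.882230 = 2.791132
Modified duration = D / (1 + y/m) = 2.791132 / (1 + 0.032500) = 2.703275

Answer: Modified duration = 2.7033


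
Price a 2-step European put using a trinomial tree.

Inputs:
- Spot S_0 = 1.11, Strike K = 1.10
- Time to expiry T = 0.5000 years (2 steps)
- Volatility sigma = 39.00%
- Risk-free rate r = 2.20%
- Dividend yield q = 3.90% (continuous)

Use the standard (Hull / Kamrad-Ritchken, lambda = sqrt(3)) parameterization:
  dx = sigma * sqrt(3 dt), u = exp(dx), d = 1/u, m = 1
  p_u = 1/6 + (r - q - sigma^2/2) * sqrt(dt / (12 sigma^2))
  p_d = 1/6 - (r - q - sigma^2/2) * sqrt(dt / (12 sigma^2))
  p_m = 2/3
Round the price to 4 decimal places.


dt = T/N = 0.250000; dx = sigma*sqrt(3*dt) = 0.337750
u = exp(dx) = 1.401790; d = 1/u = 0.713374
p_u = 0.132229, p_m = 0.666667, p_d = 0.201104
Discount per step: exp(-r*dt) = 0.994515
Stock lattice S(k, j) with j the centered position index:
  k=0: S(0,+0) = 1.1100
  k=1: S(1,-1) = 0.7918; S(1,+0) = 1.1100; S(1,+1) = 1.5560
  k=2: S(2,-2) = 0.5649; S(2,-1) = 0.7918; S(2,+0) = 1.1100; S(2,+1) = 1.5560; S(2,+2) = 2.1812
Terminal payoffs V(N, j) = max(K - S_T, 0):
  V(2,-2) = 0.535119; V(2,-1) = 0.308155; V(2,+0) = 0.000000; V(2,+1) = 0.000000; V(2,+2) = 0.000000
Backward induction: V(k, j) = exp(-r*dt) * [p_u * V(k+1, j+1) + p_m * V(k+1, j) + p_d * V(k+1, j-1)]
  V(1,-1) = exp(-r*dt) * [p_u*0.000000 + p_m*0.308155 + p_d*0.535119] = 0.311334
  V(1,+0) = exp(-r*dt) * [p_u*0.000000 + p_m*0.000000 + p_d*0.308155] = 0.061631
  V(1,+1) = exp(-r*dt) * [p_u*0.000000 + p_m*0.000000 + p_d*0.000000] = 0.000000
  V(0,+0) = exp(-r*dt) * [p_u*0.000000 + p_m*0.061631 + p_d*0.311334] = 0.103129

Answer: Price = V(0,0) = 0.1031


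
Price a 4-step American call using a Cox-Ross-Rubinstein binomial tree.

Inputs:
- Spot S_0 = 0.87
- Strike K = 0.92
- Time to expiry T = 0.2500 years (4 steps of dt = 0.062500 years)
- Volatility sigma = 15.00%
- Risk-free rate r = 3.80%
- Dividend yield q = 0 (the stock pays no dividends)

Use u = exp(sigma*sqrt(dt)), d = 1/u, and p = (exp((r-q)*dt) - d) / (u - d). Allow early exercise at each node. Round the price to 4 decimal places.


Answer: Price = V(0,0) = 0.0115

Derivation:
dt = T/N = 0.062500
u = exp(sigma*sqrt(dt)) = 1.038212; d = 1/u = 0.963194
p = (exp((r-q)*dt) - d) / (u - d) = 0.522323
Discount per step: exp(-r*dt) = 0.997628
Stock lattice S(k, i) with i counting down-moves:
  k=0: S(0,0) = 0.8700
  k=1: S(1,0) = 0.9032; S(1,1) = 0.8380
  k=2: S(2,0) = 0.9378; S(2,1) = 0.8700; S(2,2) = 0.8071
  k=3: S(3,0) = 0.9736; S(3,1) = 0.9032; S(3,2) = 0.8380; S(3,3) = 0.7774
  k=4: S(4,0) = 1.0108; S(4,1) = 0.9378; S(4,2) = 0.8700; S(4,3) = 0.8071; S(4,4) = 0.7488
Terminal payoffs V(N, i) = max(S_T - K, 0):
  V(4,0) = 0.090796; V(4,1) = 0.017759; V(4,2) = 0.000000; V(4,3) = 0.000000; V(4,4) = 0.000000
Backward induction: V(k, i) = exp(-r*dt) * [p * V(k+1, i) + (1-p) * V(k+1, i+1)]; then take max(V_cont, immediate exercise) for American.
  V(3,0) = exp(-r*dt) * [p*0.090796 + (1-p)*0.017759] = 0.055775; exercise = 0.053593; V(3,0) = max -> 0.055775
  V(3,1) = exp(-r*dt) * [p*0.017759 + (1-p)*0.000000] = 0.009254; exercise = 0.000000; V(3,1) = max -> 0.009254
  V(3,2) = exp(-r*dt) * [p*0.000000 + (1-p)*0.000000] = 0.000000; exercise = 0.000000; V(3,2) = max -> 0.000000
  V(3,3) = exp(-r*dt) * [p*0.000000 + (1-p)*0.000000] = 0.000000; exercise = 0.000000; V(3,3) = max -> 0.000000
  V(2,0) = exp(-r*dt) * [p*0.055775 + (1-p)*0.009254] = 0.033474; exercise = 0.017759; V(2,0) = max -> 0.033474
  V(2,1) = exp(-r*dt) * [p*0.009254 + (1-p)*0.000000] = 0.004822; exercise = 0.000000; V(2,1) = max -> 0.004822
  V(2,2) = exp(-r*dt) * [p*0.000000 + (1-p)*0.000000] = 0.000000; exercise = 0.000000; V(2,2) = max -> 0.000000
  V(1,0) = exp(-r*dt) * [p*0.033474 + (1-p)*0.004822] = 0.019740; exercise = 0.000000; V(1,0) = max -> 0.019740
  V(1,1) = exp(-r*dt) * [p*0.004822 + (1-p)*0.000000] = 0.002513; exercise = 0.000000; V(1,1) = max -> 0.002513
  V(0,0) = exp(-r*dt) * [p*0.019740 + (1-p)*0.002513] = 0.011484; exercise = 0.000000; V(0,0) = max -> 0.011484


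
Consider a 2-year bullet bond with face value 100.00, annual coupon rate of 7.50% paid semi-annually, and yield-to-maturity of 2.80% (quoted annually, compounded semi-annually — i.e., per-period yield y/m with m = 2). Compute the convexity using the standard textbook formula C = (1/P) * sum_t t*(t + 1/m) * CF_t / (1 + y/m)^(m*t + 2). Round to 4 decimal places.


Coupon per period c = face * coupon_rate / m = 3.750000
Periods per year m = 2; per-period yield y/m = 0.014000
Number of cashflows N = 4
Cashflows (t years, CF_t, discount factor 1/(1+y/m)^(m*t), PV):
  t = 0.5000: CF_t = 3.750000, DF = 0.986193, PV = 3.698225
  t = 1.0000: CF_t = 3.750000, DF = 0.972577, PV = 3.647165
  t = 1.5000: CF_t = 3.750000, DF = 0.959149, PV = 3.596809
  t = 2.0000: CF_t = 103.750000, DF = 0.945906, PV = 98.137793
Price P = sum_t PV_t = 109.079991
Convexity numerator sum_t t*(t + 1/m) * CF_t / (1+y/m)^(m*t + 2):
  t = 0.5000: term = 1.798405
  t = 1.0000: term = 5.320724
  t = 1.5000: term = 10.494524
  t = 2.0000: term = 477.232904
Convexity = (1/P) * sum = 494.846557 / 109.079991 = 4.536547

Answer: Convexity = 4.5365


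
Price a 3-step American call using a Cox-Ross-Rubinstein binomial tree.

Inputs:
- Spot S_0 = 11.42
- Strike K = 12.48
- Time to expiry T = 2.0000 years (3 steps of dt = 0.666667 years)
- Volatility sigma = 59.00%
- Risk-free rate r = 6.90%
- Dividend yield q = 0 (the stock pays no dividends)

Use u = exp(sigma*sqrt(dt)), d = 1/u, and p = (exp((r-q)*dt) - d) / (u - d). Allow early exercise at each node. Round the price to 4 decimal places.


dt = T/N = 0.666667
u = exp(sigma*sqrt(dt)) = 1.618877; d = 1/u = 0.617712
p = (exp((r-q)*dt) - d) / (u - d) = 0.428863
Discount per step: exp(-r*dt) = 0.955042
Stock lattice S(k, i) with i counting down-moves:
  k=0: S(0,0) = 11.4200
  k=1: S(1,0) = 18.4876; S(1,1) = 7.0543
  k=2: S(2,0) = 29.9291; S(2,1) = 11.4200; S(2,2) = 4.3575
  k=3: S(3,0) = 48.4516; S(3,1) = 18.4876; S(3,2) = 7.0543; S(3,3) = 2.6917
Terminal payoffs V(N, i) = max(S_T - K, 0):
  V(3,0) = 35.971590; V(3,1) = 6.007581; V(3,2) = 0.000000; V(3,3) = 0.000000
Backward induction: V(k, i) = exp(-r*dt) * [p * V(k+1, i) + (1-p) * V(k+1, i+1)]; then take max(V_cont, immediate exercise) for American.
  V(2,0) = exp(-r*dt) * [p*35.971590 + (1-p)*6.007581] = 18.010204; exercise = 17.449127; V(2,0) = max -> 18.010204
  V(2,1) = exp(-r*dt) * [p*6.007581 + (1-p)*0.000000] = 2.460596; exercise = 0.000000; V(2,1) = max -> 2.460596
  V(2,2) = exp(-r*dt) * [p*0.000000 + (1-p)*0.000000] = 0.000000; exercise = 0.000000; V(2,2) = max -> 0.000000
  V(1,0) = exp(-r*dt) * [p*18.010204 + (1-p)*2.460596] = 8.718808; exercise = 6.007581; V(1,0) = max -> 8.718808
  V(1,1) = exp(-r*dt) * [p*2.460596 + (1-p)*0.000000] = 1.007815; exercise = 0.000000; V(1,1) = max -> 1.007815
  V(0,0) = exp(-r*dt) * [p*8.718808 + (1-p)*1.007815] = 4.120788; exercise = 0.000000; V(0,0) = max -> 4.120788

Answer: Price = V(0,0) = 4.1208


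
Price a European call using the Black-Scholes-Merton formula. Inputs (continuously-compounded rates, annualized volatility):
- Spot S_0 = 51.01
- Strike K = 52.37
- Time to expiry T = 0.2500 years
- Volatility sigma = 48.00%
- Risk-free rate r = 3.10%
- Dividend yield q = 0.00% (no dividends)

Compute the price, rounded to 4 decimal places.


d1 = (ln(S/K) + (r - q + 0.5*sigma^2) * T) / (sigma * sqrt(T)) = 0.04265743
d2 = d1 - sigma * sqrt(T) = -0.19734257
exp(-rT) = 0.99227995; exp(-qT) = 1.00000000
C = S_0 * exp(-qT) * N(d1) - K * exp(-rT) * N(d2)
N(d1) = 0.51701269; N(d2) = 0.42177973
C = 51.0100 * 1.00000000 * 0.51701269 - 52.3700 * 0.99227995 * 0.42177973 = 4.4547

Answer: Price = 4.4547


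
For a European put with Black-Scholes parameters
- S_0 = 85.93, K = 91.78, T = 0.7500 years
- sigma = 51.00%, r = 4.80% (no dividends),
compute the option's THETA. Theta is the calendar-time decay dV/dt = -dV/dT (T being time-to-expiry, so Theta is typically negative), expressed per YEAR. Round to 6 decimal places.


Answer: Theta = -7.369065

Derivation:
d1 = 0.1532267291; d2 = -0.2884462269
phi(d1) = 0.3942863928; exp(-qT) = 1.0000000000; exp(-rT) = 0.9646402935
Theta = -S*exp(-qT)*phi(d1)*sigma/(2*sqrt(T)) + r*K*exp(-rT)*N(-d2) - q*S*exp(-qT)*N(-d1)
N(-d1) = 0.4391097399; N(-d2) = 0.6134974066; sqrt(T) = 0.8660254038
Term 1 = -85.9300 * 1.0000000000 * 0.3942863928 * 0.5100 / (2 * 0.8660254038) = -9.9762230347
Term 2 = 0.0480 * 91.7800 * 0.9646402935 * 0.6134974066 = 2.6071584163
Term 3 = 0 (no dividend yield, q = 0)
Theta = -9.9762230347 + (2.6071584163) + (0.0000000000) = -7.369065


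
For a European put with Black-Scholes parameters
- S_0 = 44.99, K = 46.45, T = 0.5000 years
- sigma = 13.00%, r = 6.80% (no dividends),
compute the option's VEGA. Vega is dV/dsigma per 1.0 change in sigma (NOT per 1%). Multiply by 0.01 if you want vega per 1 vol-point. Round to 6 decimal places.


Answer: Vega = 12.661779

Derivation:
d1 = 0.0684128813; d2 = -0.0235110003
phi(d1) = 0.3980097827; exp(-qT) = 1.0000000000; exp(-rT) = 0.9665715046
Vega = S * exp(-qT) * phi(d1) * sqrt(T) = 44.9900 * 1.0000000000 * 0.3980097827 * 0.7071067812 = 12.661779


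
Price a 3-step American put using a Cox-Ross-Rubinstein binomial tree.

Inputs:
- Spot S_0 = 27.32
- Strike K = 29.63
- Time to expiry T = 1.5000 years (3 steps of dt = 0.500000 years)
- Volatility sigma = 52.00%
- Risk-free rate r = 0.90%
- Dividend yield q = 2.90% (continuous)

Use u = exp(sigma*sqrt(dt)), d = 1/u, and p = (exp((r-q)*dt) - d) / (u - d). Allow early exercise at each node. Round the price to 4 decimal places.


dt = T/N = 0.500000
u = exp(sigma*sqrt(dt)) = 1.444402; d = 1/u = 0.692328
p = (exp((r-q)*dt) - d) / (u - d) = 0.395868
Discount per step: exp(-r*dt) = 0.995510
Stock lattice S(k, i) with i counting down-moves:
  k=0: S(0,0) = 27.3200
  k=1: S(1,0) = 39.4611; S(1,1) = 18.9144
  k=2: S(2,0) = 56.9977; S(2,1) = 27.3200; S(2,2) = 13.0950
  k=3: S(3,0) = 82.3275; S(3,1) = 39.4611; S(3,2) = 18.9144; S(3,3) = 9.0660
Terminal payoffs V(N, i) = max(K - S_T, 0):
  V(3,0) = 0.000000; V(3,1) = 0.000000; V(3,2) = 10.715601; V(3,3) = 20.563988
Backward induction: V(k, i) = exp(-r*dt) * [p * V(k+1, i) + (1-p) * V(k+1, i+1)]; then take max(V_cont, immediate exercise) for American.
  V(2,0) = exp(-r*dt) * [p*0.000000 + (1-p)*0.000000] = 0.000000; exercise = 0.000000; V(2,0) = max -> 0.000000
  V(2,1) = exp(-r*dt) * [p*0.000000 + (1-p)*10.715601] = 6.444575; exercise = 2.310000; V(2,1) = max -> 6.444575
  V(2,2) = exp(-r*dt) * [p*10.715601 + (1-p)*20.563988] = 16.590504; exercise = 16.535033; V(2,2) = max -> 16.590504
  V(1,0) = exp(-r*dt) * [p*0.000000 + (1-p)*6.444575] = 3.875895; exercise = 0.000000; V(1,0) = max -> 3.875895
  V(1,1) = exp(-r*dt) * [p*6.444575 + (1-p)*16.590504] = 12.517602; exercise = 10.715601; V(1,1) = max -> 12.517602
  V(0,0) = exp(-r*dt) * [p*3.875895 + (1-p)*12.517602] = 9.055787; exercise = 2.310000; V(0,0) = max -> 9.055787

Answer: Price = V(0,0) = 9.0558


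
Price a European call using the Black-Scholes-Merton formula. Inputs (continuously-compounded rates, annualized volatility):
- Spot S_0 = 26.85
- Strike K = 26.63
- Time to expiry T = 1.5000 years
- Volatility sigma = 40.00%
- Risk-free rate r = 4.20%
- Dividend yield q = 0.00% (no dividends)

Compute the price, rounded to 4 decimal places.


Answer: Price = 5.9918

Derivation:
d1 = (ln(S/K) + (r - q + 0.5*sigma^2) * T) / (sigma * sqrt(T)) = 0.39034134
d2 = d1 - sigma * sqrt(T) = -0.09955661
exp(-rT) = 0.93894347; exp(-qT) = 1.00000000
C = S_0 * exp(-qT) * N(d1) - K * exp(-rT) * N(d2)
N(d1) = 0.65185792; N(d2) = 0.46034817
C = 26.8500 * 1.00000000 * 0.65185792 - 26.6300 * 0.93894347 * 0.46034817 = 5.9918


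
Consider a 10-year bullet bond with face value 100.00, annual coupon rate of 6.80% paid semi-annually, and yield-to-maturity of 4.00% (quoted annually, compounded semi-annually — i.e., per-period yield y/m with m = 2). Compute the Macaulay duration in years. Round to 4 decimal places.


Coupon per period c = face * coupon_rate / m = 3.400000
Periods per year m = 2; per-period yield y/m = 0.020000
Number of cashflows N = 20
Cashflows (t years, CF_t, discount factor 1/(1+y/m)^(m*t), PV):
  t = 0.5000: CF_t = 3.400000, DF = 0.980392, PV = 3.333333
  t = 1.0000: CF_t = 3.400000, DF = 0.961169, PV = 3.267974
  t = 1.5000: CF_t = 3.400000, DF = 0.942322, PV = 3.203896
  t = 2.0000: CF_t = 3.400000, DF = 0.923845, PV = 3.141074
  t = 2.5000: CF_t = 3.400000, DF = 0.905731, PV = 3.079485
  t = 3.0000: CF_t = 3.400000, DF = 0.887971, PV = 3.019103
  t = 3.5000: CF_t = 3.400000, DF = 0.870560, PV = 2.959905
  t = 4.0000: CF_t = 3.400000, DF = 0.853490, PV = 2.901867
  t = 4.5000: CF_t = 3.400000, DF = 0.836755, PV = 2.844968
  t = 5.0000: CF_t = 3.400000, DF = 0.820348, PV = 2.789184
  t = 5.5000: CF_t = 3.400000, DF = 0.804263, PV = 2.734494
  t = 6.0000: CF_t = 3.400000, DF = 0.788493, PV = 2.680877
  t = 6.5000: CF_t = 3.400000, DF = 0.773033, PV = 2.628311
  t = 7.0000: CF_t = 3.400000, DF = 0.757875, PV = 2.576775
  t = 7.5000: CF_t = 3.400000, DF = 0.743015, PV = 2.526250
  t = 8.0000: CF_t = 3.400000, DF = 0.728446, PV = 2.476716
  t = 8.5000: CF_t = 3.400000, DF = 0.714163, PV = 2.428153
  t = 9.0000: CF_t = 3.400000, DF = 0.700159, PV = 2.380542
  t = 9.5000: CF_t = 3.400000, DF = 0.686431, PV = 2.333865
  t = 10.0000: CF_t = 103.400000, DF = 0.672971, PV = 69.585236
Price P = sum_t PV_t = 122.892007
Macaulay numerator sum_t t * PV_t:
  t * PV_t at t = 0.5000: 1.666667
  t * PV_t at t = 1.0000: 3.267974
  t * PV_t at t = 1.5000: 4.805844
  t * PV_t at t = 2.0000: 6.282149
  t * PV_t at t = 2.5000: 7.698712
  t * PV_t at t = 3.0000: 9.057308
  t * PV_t at t = 3.5000: 10.359666
  t * PV_t at t = 4.0000: 11.607469
  t * PV_t at t = 4.5000: 12.802356
  t * PV_t at t = 5.0000: 13.945921
  t * PV_t at t = 5.5000: 15.039719
  t * PV_t at t = 6.0000: 16.085261
  t * PV_t at t = 6.5000: 17.084019
  t * PV_t at t = 7.0000: 18.037426
  t * PV_t at t = 7.5000: 18.946876
  t * PV_t at t = 8.0000: 19.813726
  t * PV_t at t = 8.5000: 20.639298
  t * PV_t at t = 9.0000: 21.424877
  t * PV_t at t = 9.5000: 22.171714
  t * PV_t at t = 10.0000: 695.852358
Macaulay duration D = (sum_t t * PV_t) / P = 946.589338 / 122.892007 = 7.702611

Answer: Macaulay duration = 7.7026 years


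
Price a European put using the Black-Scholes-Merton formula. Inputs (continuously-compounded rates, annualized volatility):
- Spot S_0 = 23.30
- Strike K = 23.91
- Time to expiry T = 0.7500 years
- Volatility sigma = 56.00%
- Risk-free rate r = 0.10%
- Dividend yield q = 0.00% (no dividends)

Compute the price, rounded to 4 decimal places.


Answer: Price = 4.8229

Derivation:
d1 = (ln(S/K) + (r - q + 0.5*sigma^2) * T) / (sigma * sqrt(T)) = 0.19074535
d2 = d1 - sigma * sqrt(T) = -0.29422887
exp(-rT) = 0.99925028; exp(-qT) = 1.00000000
P = K * exp(-rT) * N(-d2) - S_0 * exp(-qT) * N(-d1)
N(-d1) = 0.42436255; N(-d2) = 0.61570849
P = 23.9100 * 0.99925028 * 0.61570849 - 23.3000 * 1.00000000 * 0.42436255 = 4.8229


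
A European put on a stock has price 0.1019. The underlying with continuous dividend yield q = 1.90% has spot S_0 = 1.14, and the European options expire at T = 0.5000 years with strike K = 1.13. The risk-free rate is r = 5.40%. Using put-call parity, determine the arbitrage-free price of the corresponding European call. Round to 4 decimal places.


Put-call parity: C - P = S_0 * exp(-qT) - K * exp(-rT).
S_0 * exp(-qT) = 1.1400 * 0.99054498 = 1.12922128
K * exp(-rT) = 1.1300 * 0.97336124 = 1.09989820
C = P + S*exp(-qT) - K*exp(-rT)
C = 0.1019 + 1.12922128 - 1.09989820 = 0.1312

Answer: Call price = 0.1312


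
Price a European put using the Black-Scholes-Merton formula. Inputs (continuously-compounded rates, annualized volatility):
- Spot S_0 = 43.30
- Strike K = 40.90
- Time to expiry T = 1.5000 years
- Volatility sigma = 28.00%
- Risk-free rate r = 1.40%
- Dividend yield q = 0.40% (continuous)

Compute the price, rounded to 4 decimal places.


d1 = (ln(S/K) + (r - q + 0.5*sigma^2) * T) / (sigma * sqrt(T)) = 0.38148637
d2 = d1 - sigma * sqrt(T) = 0.03855780
exp(-rT) = 0.97921896; exp(-qT) = 0.99401796
P = K * exp(-rT) * N(-d2) - S_0 * exp(-qT) * N(-d1)
N(-d1) = 0.35142119; N(-d2) = 0.48462147
P = 40.9000 * 0.97921896 * 0.48462147 - 43.3000 * 0.99401796 * 0.35142119 = 4.2836

Answer: Price = 4.2836


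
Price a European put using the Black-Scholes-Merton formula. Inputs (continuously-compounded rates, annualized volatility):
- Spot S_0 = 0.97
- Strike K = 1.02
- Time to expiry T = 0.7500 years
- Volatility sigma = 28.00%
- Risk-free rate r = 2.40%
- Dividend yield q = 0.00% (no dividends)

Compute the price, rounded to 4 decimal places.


Answer: Price = 0.1119

Derivation:
d1 = (ln(S/K) + (r - q + 0.5*sigma^2) * T) / (sigma * sqrt(T)) = -0.01180201
d2 = d1 - sigma * sqrt(T) = -0.25428912
exp(-rT) = 0.98216103; exp(-qT) = 1.00000000
P = K * exp(-rT) * N(-d2) - S_0 * exp(-qT) * N(-d1)
N(-d1) = 0.50470821; N(-d2) = 0.60036390
P = 1.0200 * 0.98216103 * 0.60036390 - 0.9700 * 1.00000000 * 0.50470821 = 0.1119


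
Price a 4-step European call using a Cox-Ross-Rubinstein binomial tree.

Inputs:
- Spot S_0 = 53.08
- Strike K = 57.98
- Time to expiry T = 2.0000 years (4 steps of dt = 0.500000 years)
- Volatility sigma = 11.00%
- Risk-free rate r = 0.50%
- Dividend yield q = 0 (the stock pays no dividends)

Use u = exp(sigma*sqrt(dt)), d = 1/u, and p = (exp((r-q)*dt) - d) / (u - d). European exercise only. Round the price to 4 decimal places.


dt = T/N = 0.500000
u = exp(sigma*sqrt(dt)) = 1.080887; d = 1/u = 0.925166
p = (exp((r-q)*dt) - d) / (u - d) = 0.496639
Discount per step: exp(-r*dt) = 0.997503
Stock lattice S(k, i) with i counting down-moves:
  k=0: S(0,0) = 53.0800
  k=1: S(1,0) = 57.3735; S(1,1) = 49.1078
  k=2: S(2,0) = 62.0142; S(2,1) = 53.0800; S(2,2) = 45.4329
  k=3: S(3,0) = 67.0303; S(3,1) = 57.3735; S(3,2) = 49.1078; S(3,3) = 42.0330
  k=4: S(4,0) = 72.4522; S(4,1) = 62.0142; S(4,2) = 53.0800; S(4,3) = 45.4329; S(4,4) = 38.8875
Terminal payoffs V(N, i) = max(S_T - K, 0):
  V(4,0) = 14.472212; V(4,1) = 4.034219; V(4,2) = 0.000000; V(4,3) = 0.000000; V(4,4) = 0.000000
Backward induction: V(k, i) = exp(-r*dt) * [p * V(k+1, i) + (1-p) * V(k+1, i+1)].
  V(3,0) = exp(-r*dt) * [p*14.472212 + (1-p)*4.034219] = 9.195115
  V(3,1) = exp(-r*dt) * [p*4.034219 + (1-p)*0.000000] = 1.998547
  V(3,2) = exp(-r*dt) * [p*0.000000 + (1-p)*0.000000] = 0.000000
  V(3,3) = exp(-r*dt) * [p*0.000000 + (1-p)*0.000000] = 0.000000
  V(2,0) = exp(-r*dt) * [p*9.195115 + (1-p)*1.998547] = 5.558728
  V(2,1) = exp(-r*dt) * [p*1.998547 + (1-p)*0.000000] = 0.990078
  V(2,2) = exp(-r*dt) * [p*0.000000 + (1-p)*0.000000] = 0.000000
  V(1,0) = exp(-r*dt) * [p*5.558728 + (1-p)*0.990078] = 3.250910
  V(1,1) = exp(-r*dt) * [p*0.990078 + (1-p)*0.000000] = 0.490483
  V(0,0) = exp(-r*dt) * [p*3.250910 + (1-p)*0.490483] = 1.856771

Answer: Price = V(0,0) = 1.8568


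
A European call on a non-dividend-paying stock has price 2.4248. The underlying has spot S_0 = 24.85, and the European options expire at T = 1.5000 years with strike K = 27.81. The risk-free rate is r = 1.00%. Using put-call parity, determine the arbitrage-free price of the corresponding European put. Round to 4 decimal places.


Put-call parity: C - P = S_0 * exp(-qT) - K * exp(-rT).
S_0 * exp(-qT) = 24.8500 * 1.00000000 = 24.85000000
K * exp(-rT) = 27.8100 * 0.98511194 = 27.39596304
P = C - S*exp(-qT) + K*exp(-rT)
P = 2.4248 - 24.85000000 + 27.39596304 = 4.9708

Answer: Put price = 4.9708


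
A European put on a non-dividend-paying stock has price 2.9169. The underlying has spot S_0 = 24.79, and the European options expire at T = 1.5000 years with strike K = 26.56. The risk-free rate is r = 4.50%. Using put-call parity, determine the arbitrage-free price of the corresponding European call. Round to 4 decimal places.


Answer: Call price = 2.8805

Derivation:
Put-call parity: C - P = S_0 * exp(-qT) - K * exp(-rT).
S_0 * exp(-qT) = 24.7900 * 1.00000000 = 24.79000000
K * exp(-rT) = 26.5600 * 0.93472772 = 24.82636826
C = P + S*exp(-qT) - K*exp(-rT)
C = 2.9169 + 24.79000000 - 24.82636826 = 2.8805


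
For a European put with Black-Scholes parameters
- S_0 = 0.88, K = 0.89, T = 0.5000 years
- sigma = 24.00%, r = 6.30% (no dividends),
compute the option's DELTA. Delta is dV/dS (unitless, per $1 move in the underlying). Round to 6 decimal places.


d1 = 0.2038850759; d2 = 0.0341794484
phi(d1) = 0.3907360170; exp(-qT) = 1.0000000000; exp(-rT) = 0.9689909565
N(-d1) = 0.4192216539
Delta = -exp(-qT) * N(-d1) = -1.0000000000 * 0.4192216539 = -0.419222

Answer: Delta = -0.419222


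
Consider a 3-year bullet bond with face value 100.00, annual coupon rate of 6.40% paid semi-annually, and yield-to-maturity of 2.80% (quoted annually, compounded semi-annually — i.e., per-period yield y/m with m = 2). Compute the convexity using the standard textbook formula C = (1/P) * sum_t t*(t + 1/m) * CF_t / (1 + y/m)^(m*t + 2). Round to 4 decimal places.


Coupon per period c = face * coupon_rate / m = 3.200000
Periods per year m = 2; per-period yield y/m = 0.014000
Number of cashflows N = 6
Cashflows (t years, CF_t, discount factor 1/(1+y/m)^(m*t), PV):
  t = 0.5000: CF_t = 3.200000, DF = 0.986193, PV = 3.155819
  t = 1.0000: CF_t = 3.200000, DF = 0.972577, PV = 3.112247
  t = 1.5000: CF_t = 3.200000, DF = 0.959149, PV = 3.069277
  t = 2.0000: CF_t = 3.200000, DF = 0.945906, PV = 3.026901
  t = 2.5000: CF_t = 3.200000, DF = 0.932847, PV = 2.985109
  t = 3.0000: CF_t = 103.200000, DF = 0.919967, PV = 94.940599
Price P = sum_t PV_t = 110.289951
Convexity numerator sum_t t*(t + 1/m) * CF_t / (1+y/m)^(m*t + 2):
  t = 0.5000: term = 1.534639
  t = 1.0000: term = 4.540351
  t = 1.5000: term = 8.955327
  t = 2.0000: term = 14.719473
  t = 2.5000: term = 21.774368
  t = 3.0000: term = 969.539163
Convexity = (1/P) * sum = 1021.063320 / 110.289951 = 9.257990

Answer: Convexity = 9.2580


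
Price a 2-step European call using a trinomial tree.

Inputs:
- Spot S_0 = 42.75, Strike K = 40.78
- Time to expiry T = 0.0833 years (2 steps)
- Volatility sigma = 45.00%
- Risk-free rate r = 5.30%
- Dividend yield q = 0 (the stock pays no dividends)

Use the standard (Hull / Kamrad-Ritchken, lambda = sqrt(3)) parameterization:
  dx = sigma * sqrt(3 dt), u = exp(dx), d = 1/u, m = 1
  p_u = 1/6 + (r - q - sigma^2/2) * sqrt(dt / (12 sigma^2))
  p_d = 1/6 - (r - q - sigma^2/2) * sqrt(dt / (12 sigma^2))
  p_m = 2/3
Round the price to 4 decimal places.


dt = T/N = 0.041650; dx = sigma*sqrt(3*dt) = 0.159067
u = exp(dx) = 1.172417; d = 1/u = 0.852939
p_u = 0.160350, p_m = 0.666667, p_d = 0.172984
Discount per step: exp(-r*dt) = 0.997795
Stock lattice S(k, j) with j the centered position index:
  k=0: S(0,+0) = 42.7500
  k=1: S(1,-1) = 36.4631; S(1,+0) = 42.7500; S(1,+1) = 50.1208
  k=2: S(2,-2) = 31.1008; S(2,-1) = 36.4631; S(2,+0) = 42.7500; S(2,+1) = 50.1208; S(2,+2) = 58.7625
Terminal payoffs V(N, j) = max(S_T - K, 0):
  V(2,-2) = 0.000000; V(2,-1) = 0.000000; V(2,+0) = 1.970000; V(2,+1) = 9.340815; V(2,+2) = 17.982483
Backward induction: V(k, j) = exp(-r*dt) * [p_u * V(k+1, j+1) + p_m * V(k+1, j) + p_d * V(k+1, j-1)]
  V(1,-1) = exp(-r*dt) * [p_u*1.970000 + p_m*0.000000 + p_d*0.000000] = 0.315193
  V(1,+0) = exp(-r*dt) * [p_u*9.340815 + p_m*1.970000 + p_d*0.000000] = 2.804933
  V(1,+1) = exp(-r*dt) * [p_u*17.982483 + p_m*9.340815 + p_d*1.970000] = 9.430635
  V(0,+0) = exp(-r*dt) * [p_u*9.430635 + p_m*2.804933 + p_d*0.315193] = 3.429101

Answer: Price = V(0,0) = 3.4291


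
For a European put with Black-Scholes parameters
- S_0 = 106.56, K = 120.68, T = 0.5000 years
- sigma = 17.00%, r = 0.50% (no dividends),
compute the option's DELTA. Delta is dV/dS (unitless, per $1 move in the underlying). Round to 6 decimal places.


d1 = -0.9542548057; d2 = -1.0744629585
phi(d1) = 0.2530319154; exp(-qT) = 1.0000000000; exp(-rT) = 0.9975031224
N(-d1) = 0.8300226606
Delta = -exp(-qT) * N(-d1) = -1.0000000000 * 0.8300226606 = -0.830023

Answer: Delta = -0.830023


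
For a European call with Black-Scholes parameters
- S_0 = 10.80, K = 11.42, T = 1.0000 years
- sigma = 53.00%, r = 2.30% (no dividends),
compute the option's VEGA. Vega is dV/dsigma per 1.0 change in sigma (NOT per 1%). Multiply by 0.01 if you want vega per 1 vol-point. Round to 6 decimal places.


Answer: Vega = 4.220644

Derivation:
d1 = 0.2030753394; d2 = -0.3269246606
phi(d1) = 0.3908004021; exp(-qT) = 1.0000000000; exp(-rT) = 0.9772624838
Vega = S * exp(-qT) * phi(d1) * sqrt(T) = 10.8000 * 1.0000000000 * 0.3908004021 * 1.0000000000 = 4.220644


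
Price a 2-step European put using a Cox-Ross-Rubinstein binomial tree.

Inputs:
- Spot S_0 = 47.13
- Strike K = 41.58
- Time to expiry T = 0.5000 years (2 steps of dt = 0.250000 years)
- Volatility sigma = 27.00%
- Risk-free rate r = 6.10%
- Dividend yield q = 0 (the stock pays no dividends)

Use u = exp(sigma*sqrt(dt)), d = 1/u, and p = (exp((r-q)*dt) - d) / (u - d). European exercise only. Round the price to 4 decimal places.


dt = T/N = 0.250000
u = exp(sigma*sqrt(dt)) = 1.144537; d = 1/u = 0.873716
p = (exp((r-q)*dt) - d) / (u - d) = 0.523043
Discount per step: exp(-r*dt) = 0.984866
Stock lattice S(k, i) with i counting down-moves:
  k=0: S(0,0) = 47.1300
  k=1: S(1,0) = 53.9420; S(1,1) = 41.1782
  k=2: S(2,0) = 61.7386; S(2,1) = 47.1300; S(2,2) = 35.9781
Terminal payoffs V(N, i) = max(K - S_T, 0):
  V(2,0) = 0.000000; V(2,1) = 0.000000; V(2,2) = 5.601924
Backward induction: V(k, i) = exp(-r*dt) * [p * V(k+1, i) + (1-p) * V(k+1, i+1)].
  V(1,0) = exp(-r*dt) * [p*0.000000 + (1-p)*0.000000] = 0.000000
  V(1,1) = exp(-r*dt) * [p*0.000000 + (1-p)*5.601924] = 2.631440
  V(0,0) = exp(-r*dt) * [p*0.000000 + (1-p)*2.631440] = 1.236089

Answer: Price = V(0,0) = 1.2361
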